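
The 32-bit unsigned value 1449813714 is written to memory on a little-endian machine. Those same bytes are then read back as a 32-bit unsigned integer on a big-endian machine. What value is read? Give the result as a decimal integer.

3529927254

1449813714 in 32-bit hexadecimal is 0x566A66D2.
Stored little-endian, the bytes at ascending addresses are D2 66 6A 56.
Read back as big-endian, the last byte is least significant, giving 0xD2666A56.
0xD2666A56 = 3529927254.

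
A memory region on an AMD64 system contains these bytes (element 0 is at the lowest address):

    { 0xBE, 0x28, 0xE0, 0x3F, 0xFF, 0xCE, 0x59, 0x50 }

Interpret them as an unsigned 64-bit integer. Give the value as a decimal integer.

5789886391645120702

Little-endian stores the least-significant byte at the lowest address.
Reassemble most-significant byte first: 50 59 CE FF 3F E0 28 BE → 0x5059CEFF3FE028BE.
0x5059CEFF3FE028BE = 5789886391645120702.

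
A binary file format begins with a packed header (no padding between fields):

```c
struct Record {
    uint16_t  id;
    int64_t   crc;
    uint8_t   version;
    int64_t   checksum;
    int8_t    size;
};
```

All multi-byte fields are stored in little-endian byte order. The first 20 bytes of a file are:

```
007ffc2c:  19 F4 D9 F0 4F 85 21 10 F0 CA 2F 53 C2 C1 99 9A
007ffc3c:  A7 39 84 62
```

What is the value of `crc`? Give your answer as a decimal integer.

`crc` follows `id` (2 bytes), so it starts at byte offset 2 and occupies 8 bytes.
Bytes at offsets 2..9: D9 F0 4F 85 21 10 F0 CA.
Little-endian stores the least-significant byte at the lowest address.
Reassemble most-significant byte first: CA F0 10 21 85 4F F0 D9 → 0xCAF01021854FF0D9.
Top bit is set, so as a signed 64-bit value this is 0xCAF01021854FF0D9 − 2^64 = -3823538347480977191.

-3823538347480977191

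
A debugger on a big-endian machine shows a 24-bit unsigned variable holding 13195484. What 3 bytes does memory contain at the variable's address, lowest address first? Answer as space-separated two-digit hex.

13195484 in hexadecimal, padded to 24 bits, is 0xC958DC.
Split into bytes (most-significant first): C9 58 DC.
Big-endian: lowest address holds the most-significant byte.
So the memory order matches the most-significant-first order: C9 58 DC.

C9 58 DC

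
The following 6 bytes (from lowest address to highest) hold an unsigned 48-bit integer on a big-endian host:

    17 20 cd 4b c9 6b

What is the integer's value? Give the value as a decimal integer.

Big-endian stores the most-significant byte at the lowest address.
The bytes are already most-significant first: 0x1720CD4BC96B.
0x1720CD4BC96B = 25429650688363.

25429650688363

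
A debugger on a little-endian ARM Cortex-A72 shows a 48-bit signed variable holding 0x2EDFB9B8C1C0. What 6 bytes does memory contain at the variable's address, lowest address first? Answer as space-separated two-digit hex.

C0 C1 B8 B9 DF 2E

Split into bytes (most-significant first): 2E DF B9 B8 C1 C0.
Little-endian stores the least-significant byte at the lowest address.
So at ascending addresses the bytes are C0 C1 B8 B9 DF 2E.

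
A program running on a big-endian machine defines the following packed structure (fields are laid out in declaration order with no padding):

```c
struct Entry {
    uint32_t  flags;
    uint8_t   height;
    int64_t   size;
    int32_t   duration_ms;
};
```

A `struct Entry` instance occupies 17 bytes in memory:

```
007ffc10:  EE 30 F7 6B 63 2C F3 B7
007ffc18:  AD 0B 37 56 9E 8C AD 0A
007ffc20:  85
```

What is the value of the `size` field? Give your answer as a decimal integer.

3239134510854919838

`size` follows `flags` (4 B), `height` (1 B), so it starts at offset 4 + 1 = 5 and occupies 8 bytes.
Bytes at offsets 5..12: 2C F3 B7 AD 0B 37 56 9E.
In big-endian order the high byte comes first in memory.
The bytes are already most-significant first: 0x2CF3B7AD0B37569E.
0x2CF3B7AD0B37569E = 3239134510854919838.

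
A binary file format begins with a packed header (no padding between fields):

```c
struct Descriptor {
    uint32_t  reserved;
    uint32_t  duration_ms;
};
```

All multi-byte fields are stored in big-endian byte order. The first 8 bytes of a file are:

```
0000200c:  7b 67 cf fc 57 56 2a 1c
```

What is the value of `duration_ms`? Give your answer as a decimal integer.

`duration_ms` follows `reserved` (4 bytes), so it starts at byte offset 4 and occupies 4 bytes.
Bytes at offsets 4..7: 57 56 2A 1C.
Big-endian stores the most-significant byte at the lowest address.
The bytes are already most-significant first: 0x57562A1C.
0x57562A1C = 1465264668.

1465264668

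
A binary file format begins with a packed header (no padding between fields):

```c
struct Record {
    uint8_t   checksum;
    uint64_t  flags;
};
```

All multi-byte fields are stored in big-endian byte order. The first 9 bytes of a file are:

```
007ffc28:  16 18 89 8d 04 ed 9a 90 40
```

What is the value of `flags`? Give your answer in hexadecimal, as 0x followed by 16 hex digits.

0x18898D04ED9A9040

`flags` follows `checksum` (1 byte), so it starts at byte offset 1 and occupies 8 bytes.
Bytes at offsets 1..8: 18 89 8D 04 ED 9A 90 40.
Big-endian stores the most-significant byte at the lowest address.
The bytes are already most-significant first: 0x18898D04ED9A9040.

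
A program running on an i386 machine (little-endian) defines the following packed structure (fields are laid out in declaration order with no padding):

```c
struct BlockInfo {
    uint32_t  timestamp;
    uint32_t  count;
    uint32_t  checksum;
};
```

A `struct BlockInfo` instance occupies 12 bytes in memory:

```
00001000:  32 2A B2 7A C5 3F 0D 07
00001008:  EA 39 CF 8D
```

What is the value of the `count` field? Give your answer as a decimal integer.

118308805

`count` follows `timestamp` (4 bytes), so it starts at byte offset 4 and occupies 4 bytes.
Bytes at offsets 4..7: C5 3F 0D 07.
Little-endian: lowest address holds the least-significant byte.
Reassemble most-significant byte first: 07 0D 3F C5 → 0x070D3FC5.
0x070D3FC5 = 118308805.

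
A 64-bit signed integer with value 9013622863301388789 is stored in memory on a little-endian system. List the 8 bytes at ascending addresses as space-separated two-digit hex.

9013622863301388789 in hexadecimal, padded to 64 bits, is 0x7D16D23CEA6B29F5.
Split into bytes (most-significant first): 7D 16 D2 3C EA 6B 29 F5.
Little-endian stores the least-significant byte at the lowest address.
So at ascending addresses the bytes are F5 29 6B EA 3C D2 16 7D.

F5 29 6B EA 3C D2 16 7D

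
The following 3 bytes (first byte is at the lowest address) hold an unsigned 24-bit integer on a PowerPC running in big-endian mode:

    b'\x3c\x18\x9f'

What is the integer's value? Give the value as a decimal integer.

3938463

In big-endian order the high byte comes first in memory.
The bytes are already most-significant first: 0x3C189F.
0x3C189F = 3938463.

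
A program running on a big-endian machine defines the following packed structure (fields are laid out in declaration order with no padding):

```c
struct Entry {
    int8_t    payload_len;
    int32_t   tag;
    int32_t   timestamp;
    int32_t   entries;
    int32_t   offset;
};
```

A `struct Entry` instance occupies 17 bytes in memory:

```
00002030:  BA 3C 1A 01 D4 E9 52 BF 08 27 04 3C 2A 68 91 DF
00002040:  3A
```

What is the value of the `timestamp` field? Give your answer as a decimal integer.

`timestamp` follows `payload_len` (1 B), `tag` (4 B), so it starts at offset 1 + 4 = 5 and occupies 4 bytes.
Bytes at offsets 5..8: E9 52 BF 08.
Big-endian: lowest address holds the most-significant byte.
The bytes are already most-significant first: 0xE952BF08.
Top bit is set, so as a signed 32-bit value this is 0xE952BF08 − 2^32 = -380453112.

-380453112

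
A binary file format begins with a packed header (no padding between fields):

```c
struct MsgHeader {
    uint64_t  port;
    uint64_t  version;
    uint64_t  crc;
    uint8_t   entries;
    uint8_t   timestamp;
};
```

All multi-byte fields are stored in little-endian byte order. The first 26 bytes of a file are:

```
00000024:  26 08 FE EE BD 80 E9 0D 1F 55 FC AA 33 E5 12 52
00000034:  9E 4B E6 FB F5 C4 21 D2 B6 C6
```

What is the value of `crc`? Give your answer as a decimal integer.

15141599982968523678

`crc` follows `port` (8 B), `version` (8 B), so it starts at offset 8 + 8 = 16 and occupies 8 bytes.
Bytes at offsets 16..23: 9E 4B E6 FB F5 C4 21 D2.
Little-endian stores the least-significant byte at the lowest address.
Reassemble most-significant byte first: D2 21 C4 F5 FB E6 4B 9E → 0xD221C4F5FBE64B9E.
0xD221C4F5FBE64B9E = 15141599982968523678.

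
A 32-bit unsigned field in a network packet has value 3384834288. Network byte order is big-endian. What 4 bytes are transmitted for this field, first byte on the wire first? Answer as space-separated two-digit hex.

C9 C0 78 F0

3384834288 in hexadecimal, padded to 32 bits, is 0xC9C078F0.
Split into bytes (most-significant first): C9 C0 78 F0.
Big-endian stores the most-significant byte at the lowest address.
So the memory order matches the most-significant-first order: C9 C0 78 F0.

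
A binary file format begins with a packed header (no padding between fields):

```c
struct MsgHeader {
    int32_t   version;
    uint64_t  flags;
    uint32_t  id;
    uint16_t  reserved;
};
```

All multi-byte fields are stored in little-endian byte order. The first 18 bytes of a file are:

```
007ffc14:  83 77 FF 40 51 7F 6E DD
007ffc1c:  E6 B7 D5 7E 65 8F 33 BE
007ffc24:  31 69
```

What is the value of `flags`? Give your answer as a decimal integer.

`flags` follows `version` (4 bytes), so it starts at byte offset 4 and occupies 8 bytes.
Bytes at offsets 4..11: 51 7F 6E DD E6 B7 D5 7E.
Little-endian stores the least-significant byte at the lowest address.
Reassemble most-significant byte first: 7E D5 B7 E6 DD 6E 7F 51 → 0x7ED5B7E6DD6E7F51.
0x7ED5B7E6DD6E7F51 = 9139413221003657041.

9139413221003657041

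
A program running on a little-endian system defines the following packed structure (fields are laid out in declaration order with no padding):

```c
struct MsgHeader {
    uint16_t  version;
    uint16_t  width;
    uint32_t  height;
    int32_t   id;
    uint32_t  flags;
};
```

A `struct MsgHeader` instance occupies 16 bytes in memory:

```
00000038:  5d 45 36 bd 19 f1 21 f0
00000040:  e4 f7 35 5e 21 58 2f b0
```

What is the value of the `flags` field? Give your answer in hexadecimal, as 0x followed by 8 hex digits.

0xB02F5821

`flags` follows `version` (2 B), `width` (2 B), `height` (4 B), `id` (4 B), so it starts at offset 2 + 2 + 4 + 4 = 12 and occupies 4 bytes.
Bytes at offsets 12..15: 21 58 2F B0.
Little-endian stores the least-significant byte at the lowest address.
Reassemble most-significant byte first: B0 2F 58 21 → 0xB02F5821.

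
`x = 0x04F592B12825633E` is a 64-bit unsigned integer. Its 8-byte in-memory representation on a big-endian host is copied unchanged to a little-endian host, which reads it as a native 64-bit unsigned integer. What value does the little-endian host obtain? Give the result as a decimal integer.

4495477709754004740

Stored big-endian, the bytes at ascending addresses are 04 F5 92 B1 28 25 63 3E.
Read back as little-endian, the first byte is least significant, giving 0x3E632528B192F504.
0x3E632528B192F504 = 4495477709754004740.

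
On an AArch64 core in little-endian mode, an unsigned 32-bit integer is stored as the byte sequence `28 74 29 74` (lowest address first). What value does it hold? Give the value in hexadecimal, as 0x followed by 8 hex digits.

0x74297428

Little-endian: lowest address holds the least-significant byte.
Reassemble most-significant byte first: 74 29 74 28 → 0x74297428.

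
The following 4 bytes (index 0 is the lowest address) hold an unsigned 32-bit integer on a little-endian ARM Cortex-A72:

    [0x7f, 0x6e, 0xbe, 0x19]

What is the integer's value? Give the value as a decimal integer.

431910527

Little-endian: lowest address holds the least-significant byte.
Reassemble most-significant byte first: 19 BE 6E 7F → 0x19BE6E7F.
0x19BE6E7F = 431910527.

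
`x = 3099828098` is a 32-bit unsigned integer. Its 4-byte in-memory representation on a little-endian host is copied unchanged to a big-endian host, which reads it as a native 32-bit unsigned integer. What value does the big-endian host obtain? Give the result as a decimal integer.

2191508408

3099828098 in 32-bit hexadecimal is 0xB8C39F82.
Stored little-endian, the bytes at ascending addresses are 82 9F C3 B8.
Read back as big-endian, the last byte is least significant, giving 0x829FC3B8.
0x829FC3B8 = 2191508408.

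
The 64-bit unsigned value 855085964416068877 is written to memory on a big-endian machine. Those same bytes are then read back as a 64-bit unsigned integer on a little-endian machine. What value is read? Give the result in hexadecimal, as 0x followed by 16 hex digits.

855085964416068877 in 64-bit hexadecimal is 0x0BDDE02779712D0D.
Stored big-endian, the bytes at ascending addresses are 0B DD E0 27 79 71 2D 0D.
Read back as little-endian, the first byte is least significant, giving 0x0D2D717927E0DD0B.

0x0D2D717927E0DD0B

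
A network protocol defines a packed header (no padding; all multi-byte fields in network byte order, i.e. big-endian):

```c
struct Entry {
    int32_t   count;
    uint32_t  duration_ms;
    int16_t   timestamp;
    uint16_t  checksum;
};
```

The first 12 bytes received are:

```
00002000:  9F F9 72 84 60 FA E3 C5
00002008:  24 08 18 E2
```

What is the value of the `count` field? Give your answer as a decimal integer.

`count` is the first field, at byte offset 0, occupying 4 bytes.
Bytes at offsets 0..3: 9F F9 72 84.
Big-endian: lowest address holds the most-significant byte.
The bytes are already most-significant first: 0x9FF97284.
Top bit is set, so as a signed 32-bit value this is 0x9FF97284 − 2^32 = -1611042172.

-1611042172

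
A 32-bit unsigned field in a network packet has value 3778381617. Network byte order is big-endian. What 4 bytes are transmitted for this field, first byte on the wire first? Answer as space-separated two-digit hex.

3778381617 in hexadecimal, padded to 32 bits, is 0xE1358731.
Split into bytes (most-significant first): E1 35 87 31.
Big-endian stores the most-significant byte at the lowest address.
So the memory order matches the most-significant-first order: E1 35 87 31.

E1 35 87 31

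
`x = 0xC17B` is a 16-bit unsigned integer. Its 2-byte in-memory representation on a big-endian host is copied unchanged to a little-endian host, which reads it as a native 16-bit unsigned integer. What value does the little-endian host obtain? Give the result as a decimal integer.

31681

Stored big-endian, the bytes at ascending addresses are C1 7B.
Read back as little-endian, the first byte is least significant, giving 0x7BC1.
0x7BC1 = 31681.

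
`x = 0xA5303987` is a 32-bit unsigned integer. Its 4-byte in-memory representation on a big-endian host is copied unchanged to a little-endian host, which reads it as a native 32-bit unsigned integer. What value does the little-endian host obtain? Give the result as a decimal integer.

Stored big-endian, the bytes at ascending addresses are A5 30 39 87.
Read back as little-endian, the first byte is least significant, giving 0x873930A5.
0x873930A5 = 2268672165.

2268672165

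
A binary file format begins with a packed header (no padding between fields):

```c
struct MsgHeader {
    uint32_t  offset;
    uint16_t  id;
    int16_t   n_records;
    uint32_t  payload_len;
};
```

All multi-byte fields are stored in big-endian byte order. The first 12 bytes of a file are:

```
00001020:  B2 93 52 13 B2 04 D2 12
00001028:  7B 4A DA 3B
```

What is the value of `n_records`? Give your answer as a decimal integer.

`n_records` follows `offset` (4 B), `id` (2 B), so it starts at offset 4 + 2 = 6 and occupies 2 bytes.
Bytes at offsets 6..7: D2 12.
In big-endian order the high byte comes first in memory.
The bytes are already most-significant first: 0xD212.
Top bit is set, so as a signed 16-bit value this is 0xD212 − 2^16 = -11758.

-11758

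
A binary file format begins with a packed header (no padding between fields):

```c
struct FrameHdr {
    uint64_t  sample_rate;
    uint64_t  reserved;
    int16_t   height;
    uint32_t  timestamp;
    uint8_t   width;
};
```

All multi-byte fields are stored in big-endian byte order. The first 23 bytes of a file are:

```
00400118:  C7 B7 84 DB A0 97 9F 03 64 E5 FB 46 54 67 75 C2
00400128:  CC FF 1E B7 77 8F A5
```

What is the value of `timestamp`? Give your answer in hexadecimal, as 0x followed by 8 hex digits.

0x1EB7778F

`timestamp` follows `sample_rate` (8 B), `reserved` (8 B), `height` (2 B), so it starts at offset 8 + 8 + 2 = 18 and occupies 4 bytes.
Bytes at offsets 18..21: 1E B7 77 8F.
In big-endian order the high byte comes first in memory.
The bytes are already most-significant first: 0x1EB7778F.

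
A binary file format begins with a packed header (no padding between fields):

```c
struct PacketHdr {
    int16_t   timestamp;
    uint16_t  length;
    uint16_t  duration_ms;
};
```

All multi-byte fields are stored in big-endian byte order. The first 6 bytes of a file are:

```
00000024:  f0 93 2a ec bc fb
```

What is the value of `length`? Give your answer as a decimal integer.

`length` follows `timestamp` (2 bytes), so it starts at byte offset 2 and occupies 2 bytes.
Bytes at offsets 2..3: 2A EC.
Big-endian stores the most-significant byte at the lowest address.
The bytes are already most-significant first: 0x2AEC.
0x2AEC = 10988.

10988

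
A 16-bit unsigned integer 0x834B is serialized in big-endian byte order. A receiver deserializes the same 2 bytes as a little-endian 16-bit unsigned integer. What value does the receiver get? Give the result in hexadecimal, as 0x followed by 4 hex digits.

Stored big-endian, the bytes at ascending addresses are 83 4B.
Read back as little-endian, the first byte is least significant, giving 0x4B83.

0x4B83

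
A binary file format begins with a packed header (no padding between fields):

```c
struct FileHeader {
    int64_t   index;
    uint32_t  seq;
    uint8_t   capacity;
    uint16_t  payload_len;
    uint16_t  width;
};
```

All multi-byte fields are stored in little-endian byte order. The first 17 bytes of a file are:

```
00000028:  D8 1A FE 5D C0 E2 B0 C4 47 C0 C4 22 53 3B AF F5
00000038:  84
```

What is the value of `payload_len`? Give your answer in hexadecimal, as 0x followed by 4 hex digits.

`payload_len` follows `index` (8 B), `seq` (4 B), `capacity` (1 B), so it starts at offset 8 + 4 + 1 = 13 and occupies 2 bytes.
Bytes at offsets 13..14: 3B AF.
Little-endian: lowest address holds the least-significant byte.
Reassemble most-significant byte first: AF 3B → 0xAF3B.

0xAF3B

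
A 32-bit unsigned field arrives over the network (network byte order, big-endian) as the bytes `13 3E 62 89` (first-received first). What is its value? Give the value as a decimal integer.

322855561

Big-endian stores the most-significant byte at the lowest address.
The bytes are already most-significant first: 0x133E6289.
0x133E6289 = 322855561.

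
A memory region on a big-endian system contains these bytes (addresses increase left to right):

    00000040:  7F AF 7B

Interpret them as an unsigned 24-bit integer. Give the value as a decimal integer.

8367995

In big-endian order the high byte comes first in memory.
The bytes are already most-significant first: 0x7FAF7B.
0x7FAF7B = 8367995.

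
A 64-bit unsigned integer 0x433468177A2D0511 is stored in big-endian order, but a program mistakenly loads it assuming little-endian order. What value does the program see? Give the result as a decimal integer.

Stored big-endian, the bytes at ascending addresses are 43 34 68 17 7A 2D 05 11.
Read back as little-endian, the first byte is least significant, giving 0x11052D7A17683443.
0x11052D7A17683443 = 1226436475930293315.

1226436475930293315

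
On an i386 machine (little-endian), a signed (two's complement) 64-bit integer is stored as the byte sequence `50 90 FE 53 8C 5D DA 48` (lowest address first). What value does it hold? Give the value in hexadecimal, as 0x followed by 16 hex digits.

Little-endian: lowest address holds the least-significant byte.
Reassemble most-significant byte first: 48 DA 5D 8C 53 FE 90 50 → 0x48DA5D8C53FE9050.

0x48DA5D8C53FE9050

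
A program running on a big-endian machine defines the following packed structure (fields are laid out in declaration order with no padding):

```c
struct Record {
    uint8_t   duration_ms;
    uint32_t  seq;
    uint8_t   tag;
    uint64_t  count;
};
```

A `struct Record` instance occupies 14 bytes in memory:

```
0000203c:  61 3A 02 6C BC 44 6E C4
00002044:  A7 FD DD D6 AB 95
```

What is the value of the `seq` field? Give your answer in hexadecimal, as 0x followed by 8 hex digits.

`seq` follows `duration_ms` (1 byte), so it starts at byte offset 1 and occupies 4 bytes.
Bytes at offsets 1..4: 3A 02 6C BC.
In big-endian order the high byte comes first in memory.
The bytes are already most-significant first: 0x3A026CBC.

0x3A026CBC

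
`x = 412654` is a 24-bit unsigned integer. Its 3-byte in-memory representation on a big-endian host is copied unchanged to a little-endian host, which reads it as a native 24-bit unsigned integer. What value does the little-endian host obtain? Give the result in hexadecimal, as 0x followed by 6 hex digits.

412654 in 24-bit hexadecimal is 0x064BEE.
Stored big-endian, the bytes at ascending addresses are 06 4B EE.
Read back as little-endian, the first byte is least significant, giving 0xEE4B06.

0xEE4B06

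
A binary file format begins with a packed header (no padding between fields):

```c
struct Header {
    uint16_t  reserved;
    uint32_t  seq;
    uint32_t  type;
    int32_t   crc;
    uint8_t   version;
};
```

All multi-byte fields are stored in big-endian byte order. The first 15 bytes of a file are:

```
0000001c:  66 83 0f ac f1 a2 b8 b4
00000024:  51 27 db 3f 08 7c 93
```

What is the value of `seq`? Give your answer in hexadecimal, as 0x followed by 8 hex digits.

0x0FACF1A2

`seq` follows `reserved` (2 bytes), so it starts at byte offset 2 and occupies 4 bytes.
Bytes at offsets 2..5: 0F AC F1 A2.
Big-endian: lowest address holds the most-significant byte.
The bytes are already most-significant first: 0x0FACF1A2.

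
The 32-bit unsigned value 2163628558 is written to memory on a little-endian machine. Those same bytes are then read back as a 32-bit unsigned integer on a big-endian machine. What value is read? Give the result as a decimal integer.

2163628558 in 32-bit hexadecimal is 0x80F65A0E.
Stored little-endian, the bytes at ascending addresses are 0E 5A F6 80.
Read back as big-endian, the last byte is least significant, giving 0x0E5AF680.
0x0E5AF680 = 240842368.

240842368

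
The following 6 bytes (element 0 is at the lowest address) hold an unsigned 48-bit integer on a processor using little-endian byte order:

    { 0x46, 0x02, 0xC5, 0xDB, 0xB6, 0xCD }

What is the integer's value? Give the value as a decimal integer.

Little-endian: lowest address holds the least-significant byte.
Reassemble most-significant byte first: CD B6 DB C5 02 46 → 0xCDB6DBC50246.
0xCDB6DBC50246 = 226185254863430.

226185254863430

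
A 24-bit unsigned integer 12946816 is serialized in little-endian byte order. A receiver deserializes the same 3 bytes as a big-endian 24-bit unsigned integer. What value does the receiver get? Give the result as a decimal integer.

8424901

12946816 in 24-bit hexadecimal is 0xC58D80.
Stored little-endian, the bytes at ascending addresses are 80 8D C5.
Read back as big-endian, the last byte is least significant, giving 0x808DC5.
0x808DC5 = 8424901.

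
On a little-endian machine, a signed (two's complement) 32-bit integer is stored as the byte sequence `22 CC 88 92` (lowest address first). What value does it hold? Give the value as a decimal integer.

Little-endian: lowest address holds the least-significant byte.
Reassemble most-significant byte first: 92 88 CC 22 → 0x9288CC22.
Top bit is set, so as a signed 32-bit value this is 0x9288CC22 − 2^32 = -1836528606.

-1836528606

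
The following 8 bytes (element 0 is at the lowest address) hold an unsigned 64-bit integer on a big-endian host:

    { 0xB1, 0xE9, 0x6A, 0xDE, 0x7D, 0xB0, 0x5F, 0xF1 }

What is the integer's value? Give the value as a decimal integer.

Big-endian stores the most-significant byte at the lowest address.
The bytes are already most-significant first: 0xB1E96ADE7DB05FF1.
0xB1E96ADE7DB05FF1 = 12819895318110822385.

12819895318110822385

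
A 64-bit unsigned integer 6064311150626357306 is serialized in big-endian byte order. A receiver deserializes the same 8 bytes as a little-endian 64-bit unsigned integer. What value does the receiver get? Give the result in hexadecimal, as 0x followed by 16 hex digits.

6064311150626357306 in 64-bit hexadecimal is 0x5428C2DC8486403A.
Stored big-endian, the bytes at ascending addresses are 54 28 C2 DC 84 86 40 3A.
Read back as little-endian, the first byte is least significant, giving 0x3A408684DCC22854.

0x3A408684DCC22854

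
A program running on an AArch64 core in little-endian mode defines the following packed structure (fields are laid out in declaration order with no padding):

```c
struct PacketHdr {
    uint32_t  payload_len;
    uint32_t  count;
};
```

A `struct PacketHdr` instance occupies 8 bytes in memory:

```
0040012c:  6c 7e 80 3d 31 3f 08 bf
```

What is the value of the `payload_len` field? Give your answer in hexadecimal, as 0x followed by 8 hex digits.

`payload_len` is the first field, at byte offset 0, occupying 4 bytes.
Bytes at offsets 0..3: 6C 7E 80 3D.
Little-endian stores the least-significant byte at the lowest address.
Reassemble most-significant byte first: 3D 80 7E 6C → 0x3D807E6C.

0x3D807E6C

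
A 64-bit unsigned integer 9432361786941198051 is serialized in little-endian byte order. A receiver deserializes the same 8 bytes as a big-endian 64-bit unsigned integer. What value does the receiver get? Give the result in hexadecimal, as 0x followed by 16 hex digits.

0xE34E9907127BE682

9432361786941198051 in 64-bit hexadecimal is 0x82E67B1207994EE3.
Stored little-endian, the bytes at ascending addresses are E3 4E 99 07 12 7B E6 82.
Read back as big-endian, the last byte is least significant, giving 0xE34E9907127BE682.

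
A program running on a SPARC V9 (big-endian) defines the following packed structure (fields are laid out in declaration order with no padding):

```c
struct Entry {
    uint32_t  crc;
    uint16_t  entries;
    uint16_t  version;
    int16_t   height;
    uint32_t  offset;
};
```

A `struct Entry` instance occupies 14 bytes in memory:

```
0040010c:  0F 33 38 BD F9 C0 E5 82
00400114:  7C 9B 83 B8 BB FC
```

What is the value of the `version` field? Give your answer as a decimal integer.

58754

`version` follows `crc` (4 B), `entries` (2 B), so it starts at offset 4 + 2 = 6 and occupies 2 bytes.
Bytes at offsets 6..7: E5 82.
Big-endian: lowest address holds the most-significant byte.
The bytes are already most-significant first: 0xE582.
0xE582 = 58754.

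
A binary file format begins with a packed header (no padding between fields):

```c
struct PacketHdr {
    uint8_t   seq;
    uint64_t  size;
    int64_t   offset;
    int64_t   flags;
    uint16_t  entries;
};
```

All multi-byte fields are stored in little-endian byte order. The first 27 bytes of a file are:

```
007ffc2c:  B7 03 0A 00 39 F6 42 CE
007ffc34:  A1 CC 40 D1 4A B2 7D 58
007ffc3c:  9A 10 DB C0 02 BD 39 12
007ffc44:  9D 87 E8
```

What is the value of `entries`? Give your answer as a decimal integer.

59527

`entries` follows `seq` (1 B), `size` (8 B), `offset` (8 B), `flags` (8 B), so it starts at offset 1 + 8 + 8 + 8 = 25 and occupies 2 bytes.
Bytes at offsets 25..26: 87 E8.
Little-endian: lowest address holds the least-significant byte.
Reassemble most-significant byte first: E8 87 → 0xE887.
0xE887 = 59527.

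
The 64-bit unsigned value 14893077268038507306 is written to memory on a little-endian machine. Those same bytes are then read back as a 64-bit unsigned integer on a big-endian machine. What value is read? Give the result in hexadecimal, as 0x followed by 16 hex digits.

14893077268038507306 in 64-bit hexadecimal is 0xCEAED6DE4DE15B2A.
Stored little-endian, the bytes at ascending addresses are 2A 5B E1 4D DE D6 AE CE.
Read back as big-endian, the last byte is least significant, giving 0x2A5BE14DDED6AECE.

0x2A5BE14DDED6AECE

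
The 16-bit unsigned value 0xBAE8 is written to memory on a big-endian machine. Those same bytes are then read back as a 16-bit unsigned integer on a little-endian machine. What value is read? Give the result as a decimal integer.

Stored big-endian, the bytes at ascending addresses are BA E8.
Read back as little-endian, the first byte is least significant, giving 0xE8BA.
0xE8BA = 59578.

59578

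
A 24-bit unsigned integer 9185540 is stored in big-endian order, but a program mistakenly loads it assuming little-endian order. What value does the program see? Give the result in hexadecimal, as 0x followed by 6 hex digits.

9185540 in 24-bit hexadecimal is 0x8C2904.
Stored big-endian, the bytes at ascending addresses are 8C 29 04.
Read back as little-endian, the first byte is least significant, giving 0x04298C.

0x04298C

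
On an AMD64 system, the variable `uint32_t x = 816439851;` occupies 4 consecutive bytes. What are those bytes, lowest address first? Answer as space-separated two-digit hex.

2B E2 A9 30

816439851 in hexadecimal, padded to 32 bits, is 0x30A9E22B.
Split into bytes (most-significant first): 30 A9 E2 2B.
In little-endian order the low byte comes first in memory.
So at ascending addresses the bytes are 2B E2 A9 30.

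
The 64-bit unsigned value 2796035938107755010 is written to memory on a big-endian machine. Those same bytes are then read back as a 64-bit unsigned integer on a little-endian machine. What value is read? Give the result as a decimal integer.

182997384727612710

2796035938107755010 in 64-bit hexadecimal is 0x26CD83DF26238A02.
Stored big-endian, the bytes at ascending addresses are 26 CD 83 DF 26 23 8A 02.
Read back as little-endian, the first byte is least significant, giving 0x028A2326DF83CD26.
0x028A2326DF83CD26 = 182997384727612710.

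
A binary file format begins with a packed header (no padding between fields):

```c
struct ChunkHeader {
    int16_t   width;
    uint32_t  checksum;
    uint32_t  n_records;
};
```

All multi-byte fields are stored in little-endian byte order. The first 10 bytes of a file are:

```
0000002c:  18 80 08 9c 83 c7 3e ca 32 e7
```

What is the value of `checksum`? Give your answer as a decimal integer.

`checksum` follows `width` (2 bytes), so it starts at byte offset 2 and occupies 4 bytes.
Bytes at offsets 2..5: 08 9C 83 C7.
Little-endian: lowest address holds the least-significant byte.
Reassemble most-significant byte first: C7 83 9C 08 → 0xC7839C08.
0xC7839C08 = 3347291144.

3347291144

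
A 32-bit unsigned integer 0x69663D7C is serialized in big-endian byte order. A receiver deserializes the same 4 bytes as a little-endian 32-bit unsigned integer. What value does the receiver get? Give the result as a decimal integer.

2084398697

Stored big-endian, the bytes at ascending addresses are 69 66 3D 7C.
Read back as little-endian, the first byte is least significant, giving 0x7C3D6669.
0x7C3D6669 = 2084398697.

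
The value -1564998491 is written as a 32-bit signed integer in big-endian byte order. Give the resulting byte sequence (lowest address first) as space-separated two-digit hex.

Two's complement of -1564998491 in 32 bits: 1564998491 = 0x5D47FB5B; invert → 0xA2B804A4; add 1 → 0xA2B804A5.
Split into bytes (most-significant first): A2 B8 04 A5.
Big-endian: lowest address holds the most-significant byte.
So the memory order matches the most-significant-first order: A2 B8 04 A5.

A2 B8 04 A5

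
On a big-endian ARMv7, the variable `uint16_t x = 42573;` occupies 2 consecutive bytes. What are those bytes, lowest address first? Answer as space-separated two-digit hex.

42573 in hexadecimal, padded to 16 bits, is 0xA64D.
Split into bytes (most-significant first): A6 4D.
Big-endian stores the most-significant byte at the lowest address.
So the memory order matches the most-significant-first order: A6 4D.

A6 4D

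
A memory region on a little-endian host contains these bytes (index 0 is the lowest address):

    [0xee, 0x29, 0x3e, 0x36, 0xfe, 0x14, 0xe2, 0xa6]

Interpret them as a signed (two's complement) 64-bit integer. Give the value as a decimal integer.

Little-endian: lowest address holds the least-significant byte.
Reassemble most-significant byte first: A6 E2 14 FE 36 3E 29 EE → 0xA6E214FE363E29EE.
Top bit is set, so as a signed 64-bit value this is 0xA6E214FE363E29EE − 2^64 = -6421547036612613650.

-6421547036612613650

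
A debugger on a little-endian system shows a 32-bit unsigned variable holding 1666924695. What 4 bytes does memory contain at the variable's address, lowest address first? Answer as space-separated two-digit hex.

1666924695 in hexadecimal, padded to 32 bits, is 0x635B4097.
Split into bytes (most-significant first): 63 5B 40 97.
Little-endian: lowest address holds the least-significant byte.
So at ascending addresses the bytes are 97 40 5B 63.

97 40 5B 63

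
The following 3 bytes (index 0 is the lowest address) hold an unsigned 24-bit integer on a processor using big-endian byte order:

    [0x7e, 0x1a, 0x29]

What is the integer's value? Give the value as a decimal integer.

Big-endian stores the most-significant byte at the lowest address.
The bytes are already most-significant first: 0x7E1A29.
0x7E1A29 = 8264233.

8264233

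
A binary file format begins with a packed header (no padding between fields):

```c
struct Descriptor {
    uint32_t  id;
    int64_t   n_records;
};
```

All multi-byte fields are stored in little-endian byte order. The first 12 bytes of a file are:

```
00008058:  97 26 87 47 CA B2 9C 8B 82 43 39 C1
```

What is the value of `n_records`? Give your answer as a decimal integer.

`n_records` follows `id` (4 bytes), so it starts at byte offset 4 and occupies 8 bytes.
Bytes at offsets 4..11: CA B2 9C 8B 82 43 39 C1.
In little-endian order the low byte comes first in memory.
Reassemble most-significant byte first: C1 39 43 82 8B 9C B2 CA → 0xC13943828B9CB2CA.
Top bit is set, so as a signed 64-bit value this is 0xC13943828B9CB2CA − 2^64 = -4523510122749840694.

-4523510122749840694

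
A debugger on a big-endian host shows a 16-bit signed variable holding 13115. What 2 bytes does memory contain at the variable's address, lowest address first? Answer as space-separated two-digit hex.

13115 in hexadecimal, padded to 16 bits, is 0x333B.
Split into bytes (most-significant first): 33 3B.
Big-endian stores the most-significant byte at the lowest address.
So the memory order matches the most-significant-first order: 33 3B.

33 3B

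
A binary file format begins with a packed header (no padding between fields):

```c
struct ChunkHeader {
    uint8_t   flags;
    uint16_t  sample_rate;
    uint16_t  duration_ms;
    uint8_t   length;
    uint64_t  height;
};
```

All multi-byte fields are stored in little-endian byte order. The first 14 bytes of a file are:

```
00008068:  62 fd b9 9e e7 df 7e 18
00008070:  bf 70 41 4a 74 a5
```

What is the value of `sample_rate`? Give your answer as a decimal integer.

47613

`sample_rate` follows `flags` (1 byte), so it starts at byte offset 1 and occupies 2 bytes.
Bytes at offsets 1..2: FD B9.
Little-endian: lowest address holds the least-significant byte.
Reassemble most-significant byte first: B9 FD → 0xB9FD.
0xB9FD = 47613.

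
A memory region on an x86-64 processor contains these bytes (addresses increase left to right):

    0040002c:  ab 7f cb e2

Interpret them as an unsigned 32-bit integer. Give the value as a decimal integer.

Little-endian stores the least-significant byte at the lowest address.
Reassemble most-significant byte first: E2 CB 7F AB → 0xE2CB7FAB.
0xE2CB7FAB = 3804987307.

3804987307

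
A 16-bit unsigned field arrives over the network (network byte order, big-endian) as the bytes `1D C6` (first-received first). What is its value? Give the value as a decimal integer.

7622

In big-endian order the high byte comes first in memory.
The bytes are already most-significant first: 0x1DC6.
0x1DC6 = 7622.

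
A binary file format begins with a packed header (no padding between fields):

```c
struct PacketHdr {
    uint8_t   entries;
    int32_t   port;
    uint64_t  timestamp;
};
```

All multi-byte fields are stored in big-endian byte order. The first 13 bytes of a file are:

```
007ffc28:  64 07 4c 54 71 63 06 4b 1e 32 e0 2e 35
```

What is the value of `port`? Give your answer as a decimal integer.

122442865

`port` follows `entries` (1 byte), so it starts at byte offset 1 and occupies 4 bytes.
Bytes at offsets 1..4: 07 4C 54 71.
Big-endian stores the most-significant byte at the lowest address.
The bytes are already most-significant first: 0x074C5471.
0x074C5471 = 122442865.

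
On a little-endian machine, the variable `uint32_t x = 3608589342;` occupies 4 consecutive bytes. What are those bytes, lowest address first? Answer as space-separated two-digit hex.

1E B4 16 D7

3608589342 in hexadecimal, padded to 32 bits, is 0xD716B41E.
Split into bytes (most-significant first): D7 16 B4 1E.
In little-endian order the low byte comes first in memory.
So at ascending addresses the bytes are 1E B4 16 D7.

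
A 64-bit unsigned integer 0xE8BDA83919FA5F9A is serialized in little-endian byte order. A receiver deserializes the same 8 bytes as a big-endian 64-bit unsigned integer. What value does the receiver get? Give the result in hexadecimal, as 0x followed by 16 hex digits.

0x9A5FFA1939A8BDE8

Stored little-endian, the bytes at ascending addresses are 9A 5F FA 19 39 A8 BD E8.
Read back as big-endian, the last byte is least significant, giving 0x9A5FFA1939A8BDE8.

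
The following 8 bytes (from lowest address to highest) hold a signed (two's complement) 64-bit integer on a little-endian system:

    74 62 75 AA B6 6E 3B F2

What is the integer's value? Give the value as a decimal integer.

Little-endian: lowest address holds the least-significant byte.
Reassemble most-significant byte first: F2 3B 6E B6 AA 75 62 74 → 0xF23B6EB6AA756274.
Top bit is set, so as a signed 64-bit value this is 0xF23B6EB6AA756274 − 2^64 = -992077562082139532.

-992077562082139532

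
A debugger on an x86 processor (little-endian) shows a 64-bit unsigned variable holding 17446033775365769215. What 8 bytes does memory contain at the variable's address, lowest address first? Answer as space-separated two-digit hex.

FF C7 24 20 49 C3 1C F2

17446033775365769215 in hexadecimal, padded to 64 bits, is 0xF21CC3492024C7FF.
Split into bytes (most-significant first): F2 1C C3 49 20 24 C7 FF.
Little-endian: lowest address holds the least-significant byte.
So at ascending addresses the bytes are FF C7 24 20 49 C3 1C F2.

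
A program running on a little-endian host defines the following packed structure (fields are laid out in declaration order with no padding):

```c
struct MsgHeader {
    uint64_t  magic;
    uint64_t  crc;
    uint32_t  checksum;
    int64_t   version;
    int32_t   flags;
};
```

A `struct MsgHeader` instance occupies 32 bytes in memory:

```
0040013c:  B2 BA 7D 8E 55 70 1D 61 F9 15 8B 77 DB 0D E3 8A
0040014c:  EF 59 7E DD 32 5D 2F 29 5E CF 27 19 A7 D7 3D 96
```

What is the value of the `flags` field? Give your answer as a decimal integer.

-1774331993

`flags` follows `magic` (8 B), `crc` (8 B), `checksum` (4 B), `version` (8 B), so it starts at offset 8 + 8 + 4 + 8 = 28 and occupies 4 bytes.
Bytes at offsets 28..31: A7 D7 3D 96.
Little-endian: lowest address holds the least-significant byte.
Reassemble most-significant byte first: 96 3D D7 A7 → 0x963DD7A7.
Top bit is set, so as a signed 32-bit value this is 0x963DD7A7 − 2^32 = -1774331993.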